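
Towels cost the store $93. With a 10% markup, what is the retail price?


Calculate the markup amount:
10% of $93 = $9.30
Add to cost:
$93 + $9.30 = $102.30

$102.30


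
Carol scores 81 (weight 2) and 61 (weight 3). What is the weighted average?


Weighted sum:
2 x 81 + 3 x 61 = 345
Total weight:
2 + 3 = 5
Weighted average:
345 / 5 = 69

69


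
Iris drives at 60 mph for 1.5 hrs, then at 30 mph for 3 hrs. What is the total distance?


Leg 1 distance:
60 x 1.5 = 90 miles
Leg 2 distance:
30 x 3 = 90 miles
Total distance:
90 + 90 = 180 miles

180 miles


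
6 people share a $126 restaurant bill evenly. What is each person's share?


Total bill: $126
Number of people: 6
Each pays: $126 / 6 = $21

$21


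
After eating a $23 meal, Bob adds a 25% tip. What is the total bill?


Calculate the tip:
25% of $23 = $5.75
Add tip to meal cost:
$23 + $5.75 = $28.75

$28.75


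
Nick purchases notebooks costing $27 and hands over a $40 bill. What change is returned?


Start with the amount paid:
$40
Subtract the price:
$40 - $27 = $13

$13


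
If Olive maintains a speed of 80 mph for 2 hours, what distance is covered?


Use the formula: distance = speed x time
Speed = 80 mph, Time = 2 hours
80 x 2 = 160 miles

160 miles


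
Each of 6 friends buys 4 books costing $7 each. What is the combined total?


Cost per person:
4 x $7 = $28
Group total:
6 x $28 = $168

$168


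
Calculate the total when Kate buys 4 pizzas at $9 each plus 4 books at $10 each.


Cost of pizzas:
4 x $9 = $36
Cost of books:
4 x $10 = $40
Add both:
$36 + $40 = $76

$76


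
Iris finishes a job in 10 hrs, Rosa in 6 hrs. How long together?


Iris's rate: 1/10 of the job per hour
Rosa's rate: 1/6 of the job per hour
Combined rate: 1/10 + 1/6 = 4/15 per hour
Time = 1 / (4/15) = 15/4 = 3.75 hours

3.75 hours


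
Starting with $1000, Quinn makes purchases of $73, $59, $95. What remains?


Add up expenses:
$73 + $59 + $95 = $227
Subtract from budget:
$1000 - $227 = $773

$773


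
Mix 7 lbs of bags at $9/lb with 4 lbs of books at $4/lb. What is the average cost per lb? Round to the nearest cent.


Cost of bags:
7 x $9 = $63
Cost of books:
4 x $4 = $16
Total cost: $63 + $16 = $79
Total weight: 11 lbs
Average: $79 / 11 = $7.1818... ≈ $7.18/lb

$7.18/lb


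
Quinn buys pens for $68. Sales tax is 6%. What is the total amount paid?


Calculate the tax:
6% of $68 = $4.08
Add tax to price:
$68 + $4.08 = $72.08

$72.08


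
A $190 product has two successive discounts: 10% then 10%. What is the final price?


First discount:
10% of $190 = $19
Price after first discount:
$190 - $19 = $171
Second discount:
10% of $171 = $17.10
Final price:
$171 - $17.10 = $153.90

$153.90


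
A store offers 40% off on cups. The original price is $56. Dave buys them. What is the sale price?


Calculate the discount amount:
40% of $56 = $22.40
Subtract from original:
$56 - $22.40 = $33.60

$33.60


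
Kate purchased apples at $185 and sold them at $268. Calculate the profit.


Selling price = $268
Cost price = $185
Profit = selling price - cost price:
Profit = $268 - $185 = $83

$83


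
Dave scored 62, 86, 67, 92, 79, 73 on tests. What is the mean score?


Add the scores:
62 + 86 + 67 + 92 + 79 + 73 = 459
Divide by the number of tests:
459 / 6 = 76.5

76.5


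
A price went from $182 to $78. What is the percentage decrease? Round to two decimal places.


Find the absolute change:
|78 - 182| = 104
Divide by original and multiply by 100:
104 / 182 x 100 = 57.1428...% ≈ 57.14%

57.14%


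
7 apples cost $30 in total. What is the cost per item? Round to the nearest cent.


Total cost: $30
Number of items: 7
Unit price: $30 / 7 = $4.2857... ≈ $4.29

$4.29


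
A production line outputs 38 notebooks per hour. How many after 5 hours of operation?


Production rate: 38 notebooks per hour
Time: 5 hours
Total: 38 x 5 = 190 notebooks

190 notebooks


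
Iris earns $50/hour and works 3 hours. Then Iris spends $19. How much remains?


Calculate earnings:
3 x $50 = $150
Subtract spending:
$150 - $19 = $131

$131


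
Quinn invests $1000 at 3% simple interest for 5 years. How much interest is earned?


Use the formula I = P x R x T / 100
P x R x T = 1000 x 3 x 5 = 15000
I = 15000 / 100 = $150

$150


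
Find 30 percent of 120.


Convert percentage to decimal:
30% = 0.3
Multiply:
120 x 0.3 = 36

36


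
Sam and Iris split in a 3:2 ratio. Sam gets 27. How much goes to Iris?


Find the multiplier:
27 / 3 = 9
Apply to Iris's share:
2 x 9 = 18

18


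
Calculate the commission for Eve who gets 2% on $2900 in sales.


Convert rate to decimal:
2% = 0.02
Multiply by sales:
$2900 x 0.02 = $58

$58


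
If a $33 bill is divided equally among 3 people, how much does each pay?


Total bill: $33
Number of people: 3
Each pays: $33 / 3 = $11

$11


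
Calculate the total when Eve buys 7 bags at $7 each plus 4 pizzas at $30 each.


Cost of bags:
7 x $7 = $49
Cost of pizzas:
4 x $30 = $120
Add both:
$49 + $120 = $169

$169


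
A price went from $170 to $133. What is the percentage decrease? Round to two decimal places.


Find the absolute change:
|133 - 170| = 37
Divide by original and multiply by 100:
37 / 170 x 100 = 21.7647...% ≈ 21.76%

21.76%


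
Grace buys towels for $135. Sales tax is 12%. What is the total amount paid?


Calculate the tax:
12% of $135 = $16.20
Add tax to price:
$135 + $16.20 = $151.20

$151.20


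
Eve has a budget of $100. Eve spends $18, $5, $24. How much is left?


Add up expenses:
$18 + $5 + $24 = $47
Subtract from budget:
$100 - $47 = $53

$53


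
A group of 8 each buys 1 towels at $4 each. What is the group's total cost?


Cost per person:
1 x $4 = $4
Group total:
8 x $4 = $32

$32


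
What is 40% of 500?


Convert percentage to decimal:
40% = 0.4
Multiply:
500 x 0.4 = 200

200


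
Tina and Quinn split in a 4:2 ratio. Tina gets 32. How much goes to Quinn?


Find the multiplier:
32 / 4 = 8
Apply to Quinn's share:
2 x 8 = 16

16


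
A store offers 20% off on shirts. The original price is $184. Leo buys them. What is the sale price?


Calculate the discount amount:
20% of $184 = $36.80
Subtract from original:
$184 - $36.80 = $147.20

$147.20


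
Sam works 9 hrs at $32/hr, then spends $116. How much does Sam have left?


Calculate earnings:
9 x $32 = $288
Subtract spending:
$288 - $116 = $172

$172


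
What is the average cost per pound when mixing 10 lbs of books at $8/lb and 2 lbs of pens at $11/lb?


Cost of books:
10 x $8 = $80
Cost of pens:
2 x $11 = $22
Total cost: $80 + $22 = $102
Total weight: 12 lbs
Average: $102 / 12 = $8.50/lb

$8.50/lb


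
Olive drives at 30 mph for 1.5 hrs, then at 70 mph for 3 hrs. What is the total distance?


Leg 1 distance:
30 x 1.5 = 45 miles
Leg 2 distance:
70 x 3 = 210 miles
Total distance:
45 + 210 = 255 miles

255 miles


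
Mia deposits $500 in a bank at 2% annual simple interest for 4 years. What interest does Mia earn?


Use the formula I = P x R x T / 100
P x R x T = 500 x 2 x 4 = 4000
I = 4000 / 100 = $40

$40


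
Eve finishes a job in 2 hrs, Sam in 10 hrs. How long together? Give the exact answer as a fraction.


Eve's rate: 1/2 of the job per hour
Sam's rate: 1/10 of the job per hour
Combined rate: 1/2 + 1/10 = 3/5 per hour
Time = 1 / (3/5) = 5/3 hours (≈ 1.67 hours)

5/3 hours


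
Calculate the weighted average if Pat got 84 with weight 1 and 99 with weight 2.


Weighted sum:
1 x 84 + 2 x 99 = 282
Total weight:
1 + 2 = 3
Weighted average:
282 / 3 = 94

94


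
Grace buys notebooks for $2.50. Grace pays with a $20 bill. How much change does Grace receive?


Start with the amount paid:
$20
Subtract the price:
$20 - $2.50 = $17.50

$17.50


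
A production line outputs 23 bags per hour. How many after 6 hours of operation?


Production rate: 23 bags per hour
Time: 6 hours
Total: 23 x 6 = 138 bags

138 bags


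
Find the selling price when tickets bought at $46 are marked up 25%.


Calculate the markup amount:
25% of $46 = $11.50
Add to cost:
$46 + $11.50 = $57.50

$57.50


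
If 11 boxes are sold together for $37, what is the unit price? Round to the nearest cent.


Total cost: $37
Number of items: 11
Unit price: $37 / 11 = $3.3636... ≈ $3.36

$3.36


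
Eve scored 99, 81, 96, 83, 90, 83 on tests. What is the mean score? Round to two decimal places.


Add the scores:
99 + 81 + 96 + 83 + 90 + 83 = 532
Divide by the number of tests:
532 / 6 = 88.6666... ≈ 88.67

88.67


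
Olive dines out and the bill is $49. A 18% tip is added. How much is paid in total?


Calculate the tip:
18% of $49 = $8.82
Add tip to meal cost:
$49 + $8.82 = $57.82

$57.82


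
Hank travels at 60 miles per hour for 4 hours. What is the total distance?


Use the formula: distance = speed x time
Speed = 60 mph, Time = 4 hours
60 x 4 = 240 miles

240 miles


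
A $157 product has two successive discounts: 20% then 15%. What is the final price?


First discount:
20% of $157 = $31.40
Price after first discount:
$157 - $31.40 = $125.60
Second discount:
15% of $125.60 = $18.84
Final price:
$125.60 - $18.84 = $106.76

$106.76


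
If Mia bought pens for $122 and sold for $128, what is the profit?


Selling price = $128
Cost price = $122
Profit = selling price - cost price:
Profit = $128 - $122 = $6

$6


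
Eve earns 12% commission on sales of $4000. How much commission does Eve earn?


Convert rate to decimal:
12% = 0.12
Multiply by sales:
$4000 x 0.12 = $480

$480


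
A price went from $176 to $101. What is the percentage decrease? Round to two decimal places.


Find the absolute change:
|101 - 176| = 75
Divide by original and multiply by 100:
75 / 176 x 100 = 42.6136...% ≈ 42.61%

42.61%


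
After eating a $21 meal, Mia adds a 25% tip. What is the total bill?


Calculate the tip:
25% of $21 = $5.25
Add tip to meal cost:
$21 + $5.25 = $26.25

$26.25


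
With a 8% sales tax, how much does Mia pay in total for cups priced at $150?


Calculate the tax:
8% of $150 = $12
Add tax to price:
$150 + $12 = $162

$162


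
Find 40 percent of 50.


Convert percentage to decimal:
40% = 0.4
Multiply:
50 x 0.4 = 20

20


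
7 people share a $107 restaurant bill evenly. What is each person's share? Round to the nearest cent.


Total bill: $107
Number of people: 7
Each pays: $107 / 7 = $15.2857... ≈ $15.29

$15.29


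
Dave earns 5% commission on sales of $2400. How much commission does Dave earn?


Convert rate to decimal:
5% = 0.05
Multiply by sales:
$2400 x 0.05 = $120

$120


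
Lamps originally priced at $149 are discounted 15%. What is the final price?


Calculate the discount amount:
15% of $149 = $22.35
Subtract from original:
$149 - $22.35 = $126.65

$126.65


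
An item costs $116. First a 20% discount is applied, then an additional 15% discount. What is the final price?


First discount:
20% of $116 = $23.20
Price after first discount:
$116 - $23.20 = $92.80
Second discount:
15% of $92.80 = $13.92
Final price:
$92.80 - $13.92 = $78.88

$78.88


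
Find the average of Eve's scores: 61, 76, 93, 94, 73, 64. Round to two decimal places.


Add the scores:
61 + 76 + 93 + 94 + 73 + 64 = 461
Divide by the number of tests:
461 / 6 = 76.8333... ≈ 76.83

76.83


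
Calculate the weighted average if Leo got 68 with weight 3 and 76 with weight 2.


Weighted sum:
3 x 68 + 2 x 76 = 356
Total weight:
3 + 2 = 5
Weighted average:
356 / 5 = 71.2

71.2


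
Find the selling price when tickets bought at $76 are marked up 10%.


Calculate the markup amount:
10% of $76 = $7.60
Add to cost:
$76 + $7.60 = $83.60

$83.60


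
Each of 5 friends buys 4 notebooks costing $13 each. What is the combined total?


Cost per person:
4 x $13 = $52
Group total:
5 x $52 = $260

$260


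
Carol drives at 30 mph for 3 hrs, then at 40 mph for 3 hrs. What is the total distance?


Leg 1 distance:
30 x 3 = 90 miles
Leg 2 distance:
40 x 3 = 120 miles
Total distance:
90 + 120 = 210 miles

210 miles


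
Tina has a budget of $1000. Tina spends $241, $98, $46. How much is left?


Add up expenses:
$241 + $98 + $46 = $385
Subtract from budget:
$1000 - $385 = $615

$615


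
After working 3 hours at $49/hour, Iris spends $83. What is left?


Calculate earnings:
3 x $49 = $147
Subtract spending:
$147 - $83 = $64

$64


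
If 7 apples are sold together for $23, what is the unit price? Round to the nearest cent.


Total cost: $23
Number of items: 7
Unit price: $23 / 7 = $3.2857... ≈ $3.29

$3.29


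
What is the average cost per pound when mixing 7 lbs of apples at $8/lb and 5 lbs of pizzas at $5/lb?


Cost of apples:
7 x $8 = $56
Cost of pizzas:
5 x $5 = $25
Total cost: $56 + $25 = $81
Total weight: 12 lbs
Average: $81 / 12 = $6.75/lb

$6.75/lb


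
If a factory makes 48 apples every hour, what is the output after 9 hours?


Production rate: 48 apples per hour
Time: 9 hours
Total: 48 x 9 = 432 apples

432 apples


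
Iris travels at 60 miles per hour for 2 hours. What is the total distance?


Use the formula: distance = speed x time
Speed = 60 mph, Time = 2 hours
60 x 2 = 120 miles

120 miles


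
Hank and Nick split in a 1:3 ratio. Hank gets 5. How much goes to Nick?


Find the multiplier:
5 / 1 = 5
Apply to Nick's share:
3 x 5 = 15

15


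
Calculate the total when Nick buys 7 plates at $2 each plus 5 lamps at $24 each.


Cost of plates:
7 x $2 = $14
Cost of lamps:
5 x $24 = $120
Add both:
$14 + $120 = $134

$134


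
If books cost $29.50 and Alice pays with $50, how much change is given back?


Start with the amount paid:
$50
Subtract the price:
$50 - $29.50 = $20.50

$20.50


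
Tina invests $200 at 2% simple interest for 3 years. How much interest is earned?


Use the formula I = P x R x T / 100
P x R x T = 200 x 2 x 3 = 1200
I = 1200 / 100 = $12

$12


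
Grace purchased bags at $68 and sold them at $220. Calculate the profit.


Selling price = $220
Cost price = $68
Profit = selling price - cost price:
Profit = $220 - $68 = $152

$152


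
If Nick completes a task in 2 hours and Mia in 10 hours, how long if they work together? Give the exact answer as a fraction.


Nick's rate: 1/2 of the job per hour
Mia's rate: 1/10 of the job per hour
Combined rate: 1/2 + 1/10 = 3/5 per hour
Time = 1 / (3/5) = 5/3 hours (≈ 1.67 hours)

5/3 hours


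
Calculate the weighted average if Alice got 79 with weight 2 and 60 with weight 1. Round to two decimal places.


Weighted sum:
2 x 79 + 1 x 60 = 218
Total weight:
2 + 1 = 3
Weighted average:
218 / 3 = 72.6666... ≈ 72.67

72.67


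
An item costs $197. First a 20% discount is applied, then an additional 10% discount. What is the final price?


First discount:
20% of $197 = $39.40
Price after first discount:
$197 - $39.40 = $157.60
Second discount:
10% of $157.60 = $15.76
Final price:
$157.60 - $15.76 = $141.84

$141.84


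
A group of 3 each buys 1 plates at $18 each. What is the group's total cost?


Cost per person:
1 x $18 = $18
Group total:
3 x $18 = $54

$54


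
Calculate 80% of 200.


Convert percentage to decimal:
80% = 0.8
Multiply:
200 x 0.8 = 160

160


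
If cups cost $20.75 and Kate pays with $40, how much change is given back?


Start with the amount paid:
$40
Subtract the price:
$40 - $20.75 = $19.25

$19.25


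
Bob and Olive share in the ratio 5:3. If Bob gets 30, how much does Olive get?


Find the multiplier:
30 / 5 = 6
Apply to Olive's share:
3 x 6 = 18

18


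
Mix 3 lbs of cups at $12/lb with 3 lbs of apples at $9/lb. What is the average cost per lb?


Cost of cups:
3 x $12 = $36
Cost of apples:
3 x $9 = $27
Total cost: $36 + $27 = $63
Total weight: 6 lbs
Average: $63 / 6 = $10.50/lb

$10.50/lb


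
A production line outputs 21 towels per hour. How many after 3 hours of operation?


Production rate: 21 towels per hour
Time: 3 hours
Total: 21 x 3 = 63 towels

63 towels


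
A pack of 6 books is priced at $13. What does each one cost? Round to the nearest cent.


Total cost: $13
Number of items: 6
Unit price: $13 / 6 = $2.1666... ≈ $2.17

$2.17


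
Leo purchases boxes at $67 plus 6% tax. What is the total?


Calculate the tax:
6% of $67 = $4.02
Add tax to price:
$67 + $4.02 = $71.02

$71.02


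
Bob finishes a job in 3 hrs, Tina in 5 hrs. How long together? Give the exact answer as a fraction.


Bob's rate: 1/3 of the job per hour
Tina's rate: 1/5 of the job per hour
Combined rate: 1/3 + 1/5 = 8/15 per hour
Time = 1 / (8/15) = 15/8 hours (≈ 1.88 hours)

15/8 hours


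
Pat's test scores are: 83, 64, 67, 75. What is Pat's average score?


Add the scores:
83 + 64 + 67 + 75 = 289
Divide by the number of tests:
289 / 4 = 72.25

72.25


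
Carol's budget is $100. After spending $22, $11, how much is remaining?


Add up expenses:
$22 + $11 = $33
Subtract from budget:
$100 - $33 = $67

$67


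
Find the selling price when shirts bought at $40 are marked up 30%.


Calculate the markup amount:
30% of $40 = $12
Add to cost:
$40 + $12 = $52

$52


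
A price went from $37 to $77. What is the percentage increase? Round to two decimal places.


Find the absolute change:
|77 - 37| = 40
Divide by original and multiply by 100:
40 / 37 x 100 = 108.1081...% ≈ 108.11%

108.11%


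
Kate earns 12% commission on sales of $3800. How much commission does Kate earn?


Convert rate to decimal:
12% = 0.12
Multiply by sales:
$3800 x 0.12 = $456

$456


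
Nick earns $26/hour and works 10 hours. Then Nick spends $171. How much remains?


Calculate earnings:
10 x $26 = $260
Subtract spending:
$260 - $171 = $89

$89


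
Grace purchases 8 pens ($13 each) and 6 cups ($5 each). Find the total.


Cost of pens:
8 x $13 = $104
Cost of cups:
6 x $5 = $30
Add both:
$104 + $30 = $134

$134


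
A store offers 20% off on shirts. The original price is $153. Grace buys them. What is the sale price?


Calculate the discount amount:
20% of $153 = $30.60
Subtract from original:
$153 - $30.60 = $122.40

$122.40


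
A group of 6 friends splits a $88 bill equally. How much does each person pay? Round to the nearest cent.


Total bill: $88
Number of people: 6
Each pays: $88 / 6 = $14.6666... ≈ $14.67

$14.67


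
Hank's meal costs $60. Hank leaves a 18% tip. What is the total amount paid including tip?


Calculate the tip:
18% of $60 = $10.80
Add tip to meal cost:
$60 + $10.80 = $70.80

$70.80


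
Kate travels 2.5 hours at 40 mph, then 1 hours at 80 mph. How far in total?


Leg 1 distance:
40 x 2.5 = 100 miles
Leg 2 distance:
80 x 1 = 80 miles
Total distance:
100 + 80 = 180 miles

180 miles


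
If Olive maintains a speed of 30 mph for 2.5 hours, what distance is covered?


Use the formula: distance = speed x time
Speed = 30 mph, Time = 2.5 hours
30 x 2.5 = 75 miles

75 miles


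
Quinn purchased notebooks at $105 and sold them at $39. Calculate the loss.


Selling price = $39
Cost price = $105
Loss = cost price - selling price:
Loss = $105 - $39 = $66

$66


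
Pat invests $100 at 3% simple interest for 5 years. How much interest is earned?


Use the formula I = P x R x T / 100
P x R x T = 100 x 3 x 5 = 1500
I = 1500 / 100 = $15

$15


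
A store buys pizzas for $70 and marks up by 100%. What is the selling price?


Calculate the markup amount:
100% of $70 = $70
Add to cost:
$70 + $70 = $140

$140


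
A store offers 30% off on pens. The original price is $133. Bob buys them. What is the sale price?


Calculate the discount amount:
30% of $133 = $39.90
Subtract from original:
$133 - $39.90 = $93.10

$93.10


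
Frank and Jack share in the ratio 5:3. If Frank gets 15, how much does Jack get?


Find the multiplier:
15 / 5 = 3
Apply to Jack's share:
3 x 3 = 9

9


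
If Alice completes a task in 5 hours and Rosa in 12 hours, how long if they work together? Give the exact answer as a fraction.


Alice's rate: 1/5 of the job per hour
Rosa's rate: 1/12 of the job per hour
Combined rate: 1/5 + 1/12 = 17/60 per hour
Time = 1 / (17/60) = 60/17 hours (≈ 3.53 hours)

60/17 hours


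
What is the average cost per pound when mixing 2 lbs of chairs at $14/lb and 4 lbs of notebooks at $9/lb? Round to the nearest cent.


Cost of chairs:
2 x $14 = $28
Cost of notebooks:
4 x $9 = $36
Total cost: $28 + $36 = $64
Total weight: 6 lbs
Average: $64 / 6 = $10.6666... ≈ $10.67/lb

$10.67/lb


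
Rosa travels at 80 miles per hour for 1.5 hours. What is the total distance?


Use the formula: distance = speed x time
Speed = 80 mph, Time = 1.5 hours
80 x 1.5 = 120 miles

120 miles


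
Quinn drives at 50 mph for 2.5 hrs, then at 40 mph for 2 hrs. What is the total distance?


Leg 1 distance:
50 x 2.5 = 125 miles
Leg 2 distance:
40 x 2 = 80 miles
Total distance:
125 + 80 = 205 miles

205 miles


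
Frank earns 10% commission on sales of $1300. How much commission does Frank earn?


Convert rate to decimal:
10% = 0.1
Multiply by sales:
$1300 x 0.1 = $130

$130


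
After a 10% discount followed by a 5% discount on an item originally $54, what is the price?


First discount:
10% of $54 = $5.40
Price after first discount:
$54 - $5.40 = $48.60
Second discount:
5% of $48.60 = $2.43
Final price:
$48.60 - $2.43 = $46.17

$46.17


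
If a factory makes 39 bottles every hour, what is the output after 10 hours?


Production rate: 39 bottles per hour
Time: 10 hours
Total: 39 x 10 = 390 bottles

390 bottles


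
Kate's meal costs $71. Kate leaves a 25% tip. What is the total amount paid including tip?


Calculate the tip:
25% of $71 = $17.75
Add tip to meal cost:
$71 + $17.75 = $88.75

$88.75


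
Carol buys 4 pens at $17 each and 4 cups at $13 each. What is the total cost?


Cost of pens:
4 x $17 = $68
Cost of cups:
4 x $13 = $52
Add both:
$68 + $52 = $120

$120


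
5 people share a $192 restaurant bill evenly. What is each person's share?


Total bill: $192
Number of people: 5
Each pays: $192 / 5 = $38.40

$38.40


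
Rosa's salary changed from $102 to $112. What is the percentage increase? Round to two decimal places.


Find the absolute change:
|112 - 102| = 10
Divide by original and multiply by 100:
10 / 102 x 100 = 9.8039...% ≈ 9.8%

9.8%


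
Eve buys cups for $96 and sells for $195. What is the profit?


Selling price = $195
Cost price = $96
Profit = selling price - cost price:
Profit = $195 - $96 = $99

$99


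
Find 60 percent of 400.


Convert percentage to decimal:
60% = 0.6
Multiply:
400 x 0.6 = 240

240


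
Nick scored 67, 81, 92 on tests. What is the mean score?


Add the scores:
67 + 81 + 92 = 240
Divide by the number of tests:
240 / 3 = 80

80


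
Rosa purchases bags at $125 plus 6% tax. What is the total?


Calculate the tax:
6% of $125 = $7.50
Add tax to price:
$125 + $7.50 = $132.50

$132.50


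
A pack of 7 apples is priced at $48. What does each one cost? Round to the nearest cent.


Total cost: $48
Number of items: 7
Unit price: $48 / 7 = $6.8571... ≈ $6.86

$6.86


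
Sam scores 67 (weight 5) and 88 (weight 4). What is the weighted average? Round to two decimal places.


Weighted sum:
5 x 67 + 4 x 88 = 687
Total weight:
5 + 4 = 9
Weighted average:
687 / 9 = 76.3333... ≈ 76.33

76.33


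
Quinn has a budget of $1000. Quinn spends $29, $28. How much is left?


Add up expenses:
$29 + $28 = $57
Subtract from budget:
$1000 - $57 = $943

$943


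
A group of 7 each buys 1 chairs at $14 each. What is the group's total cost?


Cost per person:
1 x $14 = $14
Group total:
7 x $14 = $98

$98


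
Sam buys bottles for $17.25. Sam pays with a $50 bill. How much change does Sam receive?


Start with the amount paid:
$50
Subtract the price:
$50 - $17.25 = $32.75

$32.75


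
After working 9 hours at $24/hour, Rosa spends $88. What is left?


Calculate earnings:
9 x $24 = $216
Subtract spending:
$216 - $88 = $128

$128


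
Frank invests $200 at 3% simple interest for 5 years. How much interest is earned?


Use the formula I = P x R x T / 100
P x R x T = 200 x 3 x 5 = 3000
I = 3000 / 100 = $30

$30


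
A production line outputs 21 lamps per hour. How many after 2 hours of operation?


Production rate: 21 lamps per hour
Time: 2 hours
Total: 21 x 2 = 42 lamps

42 lamps


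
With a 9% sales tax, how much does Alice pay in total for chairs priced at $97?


Calculate the tax:
9% of $97 = $8.73
Add tax to price:
$97 + $8.73 = $105.73

$105.73


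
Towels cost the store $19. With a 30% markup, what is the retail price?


Calculate the markup amount:
30% of $19 = $5.70
Add to cost:
$19 + $5.70 = $24.70

$24.70


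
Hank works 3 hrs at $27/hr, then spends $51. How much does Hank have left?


Calculate earnings:
3 x $27 = $81
Subtract spending:
$81 - $51 = $30

$30


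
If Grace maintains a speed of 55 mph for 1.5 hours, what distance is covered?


Use the formula: distance = speed x time
Speed = 55 mph, Time = 1.5 hours
55 x 1.5 = 82.5 miles

82.5 miles


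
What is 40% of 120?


Convert percentage to decimal:
40% = 0.4
Multiply:
120 x 0.4 = 48

48


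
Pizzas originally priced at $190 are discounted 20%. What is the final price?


Calculate the discount amount:
20% of $190 = $38
Subtract from original:
$190 - $38 = $152

$152


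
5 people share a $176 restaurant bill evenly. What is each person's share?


Total bill: $176
Number of people: 5
Each pays: $176 / 5 = $35.20

$35.20


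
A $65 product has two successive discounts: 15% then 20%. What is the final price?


First discount:
15% of $65 = $9.75
Price after first discount:
$65 - $9.75 = $55.25
Second discount:
20% of $55.25 = $11.05
Final price:
$55.25 - $11.05 = $44.20

$44.20


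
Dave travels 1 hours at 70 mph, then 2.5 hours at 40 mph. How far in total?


Leg 1 distance:
70 x 1 = 70 miles
Leg 2 distance:
40 x 2.5 = 100 miles
Total distance:
70 + 100 = 170 miles

170 miles


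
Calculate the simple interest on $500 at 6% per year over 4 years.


Use the formula I = P x R x T / 100
P x R x T = 500 x 6 x 4 = 12000
I = 12000 / 100 = $120

$120


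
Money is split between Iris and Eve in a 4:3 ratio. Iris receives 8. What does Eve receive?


Find the multiplier:
8 / 4 = 2
Apply to Eve's share:
3 x 2 = 6

6


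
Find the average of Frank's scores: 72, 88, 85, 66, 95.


Add the scores:
72 + 88 + 85 + 66 + 95 = 406
Divide by the number of tests:
406 / 5 = 81.2

81.2


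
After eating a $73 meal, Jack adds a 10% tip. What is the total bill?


Calculate the tip:
10% of $73 = $7.30
Add tip to meal cost:
$73 + $7.30 = $80.30

$80.30


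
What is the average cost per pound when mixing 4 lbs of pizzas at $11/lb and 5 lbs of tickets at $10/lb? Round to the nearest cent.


Cost of pizzas:
4 x $11 = $44
Cost of tickets:
5 x $10 = $50
Total cost: $44 + $50 = $94
Total weight: 9 lbs
Average: $94 / 9 = $10.4444... ≈ $10.44/lb

$10.44/lb


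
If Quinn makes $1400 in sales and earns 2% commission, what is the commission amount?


Convert rate to decimal:
2% = 0.02
Multiply by sales:
$1400 x 0.02 = $28

$28


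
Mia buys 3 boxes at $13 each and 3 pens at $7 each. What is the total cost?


Cost of boxes:
3 x $13 = $39
Cost of pens:
3 x $7 = $21
Add both:
$39 + $21 = $60

$60


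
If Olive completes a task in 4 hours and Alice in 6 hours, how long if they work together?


Olive's rate: 1/4 of the job per hour
Alice's rate: 1/6 of the job per hour
Combined rate: 1/4 + 1/6 = 5/12 per hour
Time = 1 / (5/12) = 12/5 = 2.4 hours

2.4 hours


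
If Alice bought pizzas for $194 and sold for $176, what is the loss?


Selling price = $176
Cost price = $194
Loss = cost price - selling price:
Loss = $194 - $176 = $18

$18


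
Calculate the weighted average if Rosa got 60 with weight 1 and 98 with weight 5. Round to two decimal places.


Weighted sum:
1 x 60 + 5 x 98 = 550
Total weight:
1 + 5 = 6
Weighted average:
550 / 6 = 91.6666... ≈ 91.67

91.67


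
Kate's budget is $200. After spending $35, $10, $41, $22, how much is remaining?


Add up expenses:
$35 + $10 + $41 + $22 = $108
Subtract from budget:
$200 - $108 = $92

$92


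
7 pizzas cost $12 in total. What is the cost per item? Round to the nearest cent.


Total cost: $12
Number of items: 7
Unit price: $12 / 7 = $1.7142... ≈ $1.71

$1.71


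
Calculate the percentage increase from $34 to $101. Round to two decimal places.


Find the absolute change:
|101 - 34| = 67
Divide by original and multiply by 100:
67 / 34 x 100 = 197.0588...% ≈ 197.06%

197.06%


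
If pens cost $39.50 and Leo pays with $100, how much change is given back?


Start with the amount paid:
$100
Subtract the price:
$100 - $39.50 = $60.50

$60.50


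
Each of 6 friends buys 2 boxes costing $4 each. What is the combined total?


Cost per person:
2 x $4 = $8
Group total:
6 x $8 = $48

$48


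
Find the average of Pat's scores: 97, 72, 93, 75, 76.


Add the scores:
97 + 72 + 93 + 75 + 76 = 413
Divide by the number of tests:
413 / 5 = 82.6

82.6


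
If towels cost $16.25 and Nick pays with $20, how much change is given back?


Start with the amount paid:
$20
Subtract the price:
$20 - $16.25 = $3.75

$3.75


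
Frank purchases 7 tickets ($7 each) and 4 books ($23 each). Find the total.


Cost of tickets:
7 x $7 = $49
Cost of books:
4 x $23 = $92
Add both:
$49 + $92 = $141

$141


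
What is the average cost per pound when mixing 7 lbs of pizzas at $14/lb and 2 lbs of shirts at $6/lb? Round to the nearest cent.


Cost of pizzas:
7 x $14 = $98
Cost of shirts:
2 x $6 = $12
Total cost: $98 + $12 = $110
Total weight: 9 lbs
Average: $110 / 9 = $12.2222... ≈ $12.22/lb

$12.22/lb


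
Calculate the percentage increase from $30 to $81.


Find the absolute change:
|81 - 30| = 51
Divide by original and multiply by 100:
51 / 30 x 100 = 170%

170%


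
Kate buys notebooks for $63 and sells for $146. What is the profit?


Selling price = $146
Cost price = $63
Profit = selling price - cost price:
Profit = $146 - $63 = $83

$83


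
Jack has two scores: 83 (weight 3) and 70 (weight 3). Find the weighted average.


Weighted sum:
3 x 83 + 3 x 70 = 459
Total weight:
3 + 3 = 6
Weighted average:
459 / 6 = 76.5

76.5


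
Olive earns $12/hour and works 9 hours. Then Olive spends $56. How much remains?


Calculate earnings:
9 x $12 = $108
Subtract spending:
$108 - $56 = $52

$52


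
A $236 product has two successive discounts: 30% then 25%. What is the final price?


First discount:
30% of $236 = $70.80
Price after first discount:
$236 - $70.80 = $165.20
Second discount:
25% of $165.20 = $41.30
Final price:
$165.20 - $41.30 = $123.90

$123.90


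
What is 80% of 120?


Convert percentage to decimal:
80% = 0.8
Multiply:
120 x 0.8 = 96

96


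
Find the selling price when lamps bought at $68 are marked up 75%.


Calculate the markup amount:
75% of $68 = $51
Add to cost:
$68 + $51 = $119

$119


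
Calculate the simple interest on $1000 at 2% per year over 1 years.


Use the formula I = P x R x T / 100
P x R x T = 1000 x 2 x 1 = 2000
I = 2000 / 100 = $20

$20


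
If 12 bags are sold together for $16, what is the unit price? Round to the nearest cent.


Total cost: $16
Number of items: 12
Unit price: $16 / 12 = $1.3333... ≈ $1.33

$1.33


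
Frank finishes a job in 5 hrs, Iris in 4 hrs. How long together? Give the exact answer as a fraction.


Frank's rate: 1/5 of the job per hour
Iris's rate: 1/4 of the job per hour
Combined rate: 1/5 + 1/4 = 9/20 per hour
Time = 1 / (9/20) = 20/9 hours (≈ 2.22 hours)

20/9 hours


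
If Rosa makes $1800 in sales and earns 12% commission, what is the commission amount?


Convert rate to decimal:
12% = 0.12
Multiply by sales:
$1800 x 0.12 = $216

$216


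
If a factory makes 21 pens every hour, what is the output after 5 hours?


Production rate: 21 pens per hour
Time: 5 hours
Total: 21 x 5 = 105 pens

105 pens


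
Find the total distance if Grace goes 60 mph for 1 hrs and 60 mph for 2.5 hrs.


Leg 1 distance:
60 x 1 = 60 miles
Leg 2 distance:
60 x 2.5 = 150 miles
Total distance:
60 + 150 = 210 miles

210 miles


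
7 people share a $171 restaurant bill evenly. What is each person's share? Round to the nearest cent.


Total bill: $171
Number of people: 7
Each pays: $171 / 7 = $24.4285... ≈ $24.43

$24.43


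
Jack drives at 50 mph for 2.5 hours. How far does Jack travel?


Use the formula: distance = speed x time
Speed = 50 mph, Time = 2.5 hours
50 x 2.5 = 125 miles

125 miles


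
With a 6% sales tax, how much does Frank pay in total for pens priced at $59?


Calculate the tax:
6% of $59 = $3.54
Add tax to price:
$59 + $3.54 = $62.54

$62.54


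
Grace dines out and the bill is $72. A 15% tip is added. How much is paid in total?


Calculate the tip:
15% of $72 = $10.80
Add tip to meal cost:
$72 + $10.80 = $82.80

$82.80


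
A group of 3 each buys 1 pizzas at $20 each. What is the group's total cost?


Cost per person:
1 x $20 = $20
Group total:
3 x $20 = $60

$60


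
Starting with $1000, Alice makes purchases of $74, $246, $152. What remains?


Add up expenses:
$74 + $246 + $152 = $472
Subtract from budget:
$1000 - $472 = $528

$528


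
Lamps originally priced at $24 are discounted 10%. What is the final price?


Calculate the discount amount:
10% of $24 = $2.40
Subtract from original:
$24 - $2.40 = $21.60

$21.60


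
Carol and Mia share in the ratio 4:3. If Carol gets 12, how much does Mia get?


Find the multiplier:
12 / 4 = 3
Apply to Mia's share:
3 x 3 = 9

9


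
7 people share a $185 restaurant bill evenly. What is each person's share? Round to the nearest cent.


Total bill: $185
Number of people: 7
Each pays: $185 / 7 = $26.4285... ≈ $26.43

$26.43


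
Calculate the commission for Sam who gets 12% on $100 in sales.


Convert rate to decimal:
12% = 0.12
Multiply by sales:
$100 x 0.12 = $12

$12


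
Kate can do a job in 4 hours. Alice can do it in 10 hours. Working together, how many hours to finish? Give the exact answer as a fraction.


Kate's rate: 1/4 of the job per hour
Alice's rate: 1/10 of the job per hour
Combined rate: 1/4 + 1/10 = 7/20 per hour
Time = 1 / (7/20) = 20/7 hours (≈ 2.86 hours)

20/7 hours


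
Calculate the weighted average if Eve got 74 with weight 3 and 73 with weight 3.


Weighted sum:
3 x 74 + 3 x 73 = 441
Total weight:
3 + 3 = 6
Weighted average:
441 / 6 = 73.5

73.5


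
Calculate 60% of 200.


Convert percentage to decimal:
60% = 0.6
Multiply:
200 x 0.6 = 120

120


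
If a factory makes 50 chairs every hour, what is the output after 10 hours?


Production rate: 50 chairs per hour
Time: 10 hours
Total: 50 x 10 = 500 chairs

500 chairs


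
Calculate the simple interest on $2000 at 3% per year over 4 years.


Use the formula I = P x R x T / 100
P x R x T = 2000 x 3 x 4 = 24000
I = 24000 / 100 = $240

$240


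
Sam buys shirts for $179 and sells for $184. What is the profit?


Selling price = $184
Cost price = $179
Profit = selling price - cost price:
Profit = $184 - $179 = $5

$5


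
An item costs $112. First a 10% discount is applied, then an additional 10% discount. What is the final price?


First discount:
10% of $112 = $11.20
Price after first discount:
$112 - $11.20 = $100.80
Second discount:
10% of $100.80 = $10.08
Final price:
$100.80 - $10.08 = $90.72

$90.72


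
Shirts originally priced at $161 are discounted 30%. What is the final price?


Calculate the discount amount:
30% of $161 = $48.30
Subtract from original:
$161 - $48.30 = $112.70

$112.70


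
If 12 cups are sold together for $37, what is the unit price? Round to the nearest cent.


Total cost: $37
Number of items: 12
Unit price: $37 / 12 = $3.0833... ≈ $3.08

$3.08


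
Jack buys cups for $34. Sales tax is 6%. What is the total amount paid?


Calculate the tax:
6% of $34 = $2.04
Add tax to price:
$34 + $2.04 = $36.04

$36.04


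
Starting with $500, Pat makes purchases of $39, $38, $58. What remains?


Add up expenses:
$39 + $38 + $58 = $135
Subtract from budget:
$500 - $135 = $365

$365


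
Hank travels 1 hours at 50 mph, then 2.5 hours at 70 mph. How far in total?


Leg 1 distance:
50 x 1 = 50 miles
Leg 2 distance:
70 x 2.5 = 175 miles
Total distance:
50 + 175 = 225 miles

225 miles


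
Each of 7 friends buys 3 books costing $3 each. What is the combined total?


Cost per person:
3 x $3 = $9
Group total:
7 x $9 = $63

$63


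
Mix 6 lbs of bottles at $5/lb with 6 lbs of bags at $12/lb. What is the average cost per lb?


Cost of bottles:
6 x $5 = $30
Cost of bags:
6 x $12 = $72
Total cost: $30 + $72 = $102
Total weight: 12 lbs
Average: $102 / 12 = $8.50/lb

$8.50/lb


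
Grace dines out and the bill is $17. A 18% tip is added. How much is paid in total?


Calculate the tip:
18% of $17 = $3.06
Add tip to meal cost:
$17 + $3.06 = $20.06

$20.06


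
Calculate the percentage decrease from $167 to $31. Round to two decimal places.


Find the absolute change:
|31 - 167| = 136
Divide by original and multiply by 100:
136 / 167 x 100 = 81.4371...% ≈ 81.44%

81.44%


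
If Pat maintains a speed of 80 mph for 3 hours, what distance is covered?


Use the formula: distance = speed x time
Speed = 80 mph, Time = 3 hours
80 x 3 = 240 miles

240 miles


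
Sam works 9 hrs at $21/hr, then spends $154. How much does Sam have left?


Calculate earnings:
9 x $21 = $189
Subtract spending:
$189 - $154 = $35

$35


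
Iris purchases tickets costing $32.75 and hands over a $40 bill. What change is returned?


Start with the amount paid:
$40
Subtract the price:
$40 - $32.75 = $7.25

$7.25


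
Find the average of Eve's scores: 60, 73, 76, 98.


Add the scores:
60 + 73 + 76 + 98 = 307
Divide by the number of tests:
307 / 4 = 76.75

76.75


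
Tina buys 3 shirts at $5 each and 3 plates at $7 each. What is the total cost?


Cost of shirts:
3 x $5 = $15
Cost of plates:
3 x $7 = $21
Add both:
$15 + $21 = $36

$36


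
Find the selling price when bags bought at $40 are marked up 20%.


Calculate the markup amount:
20% of $40 = $8
Add to cost:
$40 + $8 = $48

$48


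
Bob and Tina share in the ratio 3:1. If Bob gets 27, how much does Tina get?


Find the multiplier:
27 / 3 = 9
Apply to Tina's share:
1 x 9 = 9

9


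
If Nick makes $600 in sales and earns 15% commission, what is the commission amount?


Convert rate to decimal:
15% = 0.15
Multiply by sales:
$600 x 0.15 = $90

$90


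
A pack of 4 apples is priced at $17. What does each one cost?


Total cost: $17
Number of items: 4
Unit price: $17 / 4 = $4.25

$4.25


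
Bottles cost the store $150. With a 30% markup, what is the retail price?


Calculate the markup amount:
30% of $150 = $45
Add to cost:
$150 + $45 = $195

$195


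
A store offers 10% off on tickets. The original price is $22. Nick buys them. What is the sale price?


Calculate the discount amount:
10% of $22 = $2.20
Subtract from original:
$22 - $2.20 = $19.80

$19.80


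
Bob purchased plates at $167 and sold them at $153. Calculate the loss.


Selling price = $153
Cost price = $167
Loss = cost price - selling price:
Loss = $167 - $153 = $14

$14


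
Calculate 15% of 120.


Convert percentage to decimal:
15% = 0.15
Multiply:
120 x 0.15 = 18

18


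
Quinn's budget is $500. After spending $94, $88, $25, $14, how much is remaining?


Add up expenses:
$94 + $88 + $25 + $14 = $221
Subtract from budget:
$500 - $221 = $279

$279
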